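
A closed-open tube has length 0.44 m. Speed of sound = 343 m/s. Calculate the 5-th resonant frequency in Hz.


Given values:
  Tube type: closed-open, L = 0.44 m, c = 343 m/s, n = 5
Formula: f_n = (2n - 1) * c / (4 * L)
Compute 2n - 1 = 2*5 - 1 = 9
Compute 4 * L = 4 * 0.44 = 1.76
f = 9 * 343 / 1.76
f = 1753.98

1753.98 Hz


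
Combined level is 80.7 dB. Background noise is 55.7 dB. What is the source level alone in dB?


Given values:
  L_total = 80.7 dB, L_bg = 55.7 dB
Formula: L_source = 10 * log10(10^(L_total/10) - 10^(L_bg/10))
Convert to linear:
  10^(80.7/10) = 117489755.494
  10^(55.7/10) = 371535.2291
Difference: 117489755.494 - 371535.2291 = 117118220.2649
L_source = 10 * log10(117118220.2649) = 80.69

80.69 dB


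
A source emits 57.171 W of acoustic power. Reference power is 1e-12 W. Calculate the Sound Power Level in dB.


Given values:
  W = 57.171 W
  W_ref = 1e-12 W
Formula: SWL = 10 * log10(W / W_ref)
Compute ratio: W / W_ref = 57171000000000
Compute log10: log10(57171000000000) = 13.757176
Multiply: SWL = 10 * 13.757176 = 137.57

137.57 dB


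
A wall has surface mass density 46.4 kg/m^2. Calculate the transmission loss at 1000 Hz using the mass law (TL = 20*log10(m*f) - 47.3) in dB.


Given values:
  m = 46.4 kg/m^2, f = 1000 Hz
Formula: TL = 20 * log10(m * f) - 47.3
Compute m * f = 46.4 * 1000 = 46400.0
Compute log10(46400.0) = 4.666518
Compute 20 * 4.666518 = 93.3304
TL = 93.3304 - 47.3 = 46.03

46.03 dB


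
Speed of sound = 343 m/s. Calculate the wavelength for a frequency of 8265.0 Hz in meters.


Given values:
  c = 343 m/s, f = 8265.0 Hz
Formula: lambda = c / f
lambda = 343 / 8265.0
lambda = 0.0415

0.0415 m


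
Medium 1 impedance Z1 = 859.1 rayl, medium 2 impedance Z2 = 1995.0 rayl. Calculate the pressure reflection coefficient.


Given values:
  Z1 = 859.1 rayl, Z2 = 1995.0 rayl
Formula: R = (Z2 - Z1) / (Z2 + Z1)
Numerator: Z2 - Z1 = 1995.0 - 859.1 = 1135.9
Denominator: Z2 + Z1 = 1995.0 + 859.1 = 2854.1
R = 1135.9 / 2854.1 = 0.398

0.398


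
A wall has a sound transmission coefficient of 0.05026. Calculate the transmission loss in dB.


Given values:
  tau = 0.05026
Formula: TL = 10 * log10(1 / tau)
Compute 1 / tau = 1 / 0.05026 = 19.8965
Compute log10(19.8965) = 1.298777
TL = 10 * 1.298777 = 12.99

12.99 dB


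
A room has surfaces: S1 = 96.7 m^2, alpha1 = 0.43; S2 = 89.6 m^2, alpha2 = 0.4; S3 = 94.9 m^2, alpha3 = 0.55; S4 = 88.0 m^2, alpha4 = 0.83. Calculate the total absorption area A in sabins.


Given surfaces:
  Surface 1: 96.7 * 0.43 = 41.581
  Surface 2: 89.6 * 0.4 = 35.84
  Surface 3: 94.9 * 0.55 = 52.195
  Surface 4: 88.0 * 0.83 = 73.04
Formula: A = sum(Si * alpha_i)
A = 41.581 + 35.84 + 52.195 + 73.04
A = 202.66

202.66 sabins


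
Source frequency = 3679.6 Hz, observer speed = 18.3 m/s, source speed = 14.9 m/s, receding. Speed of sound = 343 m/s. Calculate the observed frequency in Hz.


Given values:
  f_s = 3679.6 Hz, v_o = 18.3 m/s, v_s = 14.9 m/s
  Direction: receding
Formula: f_o = f_s * (c - v_o) / (c + v_s)
Numerator: c - v_o = 343 - 18.3 = 324.7
Denominator: c + v_s = 343 + 14.9 = 357.9
f_o = 3679.6 * 324.7 / 357.9 = 3338.27

3338.27 Hz


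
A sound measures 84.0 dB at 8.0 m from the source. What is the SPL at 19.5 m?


Given values:
  SPL1 = 84.0 dB, r1 = 8.0 m, r2 = 19.5 m
Formula: SPL2 = SPL1 - 20 * log10(r2 / r1)
Compute ratio: r2 / r1 = 19.5 / 8.0 = 2.4375
Compute log10: log10(2.4375) = 0.386945
Compute drop: 20 * 0.386945 = 7.7389
SPL2 = 84.0 - 7.7389 = 76.26

76.26 dB


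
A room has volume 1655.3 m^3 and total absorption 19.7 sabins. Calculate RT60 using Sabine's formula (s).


Given values:
  V = 1655.3 m^3
  A = 19.7 sabins
Formula: RT60 = 0.161 * V / A
Numerator: 0.161 * 1655.3 = 266.5033
RT60 = 266.5033 / 19.7 = 13.528

13.528 s


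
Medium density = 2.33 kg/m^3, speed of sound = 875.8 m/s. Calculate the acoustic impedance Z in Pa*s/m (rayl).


Given values:
  rho = 2.33 kg/m^3
  c = 875.8 m/s
Formula: Z = rho * c
Z = 2.33 * 875.8
Z = 2040.61

2040.61 rayl


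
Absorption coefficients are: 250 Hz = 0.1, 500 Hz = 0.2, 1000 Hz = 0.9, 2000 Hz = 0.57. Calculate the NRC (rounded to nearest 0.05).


Given values:
  a_250 = 0.1, a_500 = 0.2
  a_1000 = 0.9, a_2000 = 0.57
Formula: NRC = (a250 + a500 + a1000 + a2000) / 4
Sum = 0.1 + 0.2 + 0.9 + 0.57 = 1.77
NRC = 1.77 / 4 = 0.4425
Rounded to nearest 0.05: 0.45

0.45


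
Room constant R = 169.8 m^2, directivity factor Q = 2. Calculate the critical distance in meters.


Given values:
  R = 169.8 m^2, Q = 2
Formula: d_c = 0.141 * sqrt(Q * R)
Compute Q * R = 2 * 169.8 = 339.6
Compute sqrt(339.6) = 18.4282
d_c = 0.141 * 18.4282 = 2.598

2.598 m


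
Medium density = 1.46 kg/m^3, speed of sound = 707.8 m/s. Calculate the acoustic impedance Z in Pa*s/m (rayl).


Given values:
  rho = 1.46 kg/m^3
  c = 707.8 m/s
Formula: Z = rho * c
Z = 1.46 * 707.8
Z = 1033.39

1033.39 rayl


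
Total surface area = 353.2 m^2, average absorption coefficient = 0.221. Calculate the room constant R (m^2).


Given values:
  S = 353.2 m^2, alpha = 0.221
Formula: R = S * alpha / (1 - alpha)
Numerator: 353.2 * 0.221 = 78.0572
Denominator: 1 - 0.221 = 0.779
R = 78.0572 / 0.779 = 100.2

100.2 m^2


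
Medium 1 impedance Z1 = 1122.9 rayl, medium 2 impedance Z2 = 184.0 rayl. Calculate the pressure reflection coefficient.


Given values:
  Z1 = 1122.9 rayl, Z2 = 184.0 rayl
Formula: R = (Z2 - Z1) / (Z2 + Z1)
Numerator: Z2 - Z1 = 184.0 - 1122.9 = -938.9
Denominator: Z2 + Z1 = 184.0 + 1122.9 = 1306.9
R = -938.9 / 1306.9 = -0.7184

-0.7184


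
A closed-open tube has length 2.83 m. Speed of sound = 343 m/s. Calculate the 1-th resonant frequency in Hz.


Given values:
  Tube type: closed-open, L = 2.83 m, c = 343 m/s, n = 1
Formula: f_n = (2n - 1) * c / (4 * L)
Compute 2n - 1 = 2*1 - 1 = 1
Compute 4 * L = 4 * 2.83 = 11.32
f = 1 * 343 / 11.32
f = 30.3

30.3 Hz


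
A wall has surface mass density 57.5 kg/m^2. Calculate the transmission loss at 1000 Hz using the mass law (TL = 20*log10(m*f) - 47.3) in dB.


Given values:
  m = 57.5 kg/m^2, f = 1000 Hz
Formula: TL = 20 * log10(m * f) - 47.3
Compute m * f = 57.5 * 1000 = 57500.0
Compute log10(57500.0) = 4.759668
Compute 20 * 4.759668 = 95.1934
TL = 95.1934 - 47.3 = 47.89

47.89 dB


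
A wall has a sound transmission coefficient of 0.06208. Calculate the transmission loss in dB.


Given values:
  tau = 0.06208
Formula: TL = 10 * log10(1 / tau)
Compute 1 / tau = 1 / 0.06208 = 16.1082
Compute log10(16.1082) = 1.207047
TL = 10 * 1.207047 = 12.07

12.07 dB


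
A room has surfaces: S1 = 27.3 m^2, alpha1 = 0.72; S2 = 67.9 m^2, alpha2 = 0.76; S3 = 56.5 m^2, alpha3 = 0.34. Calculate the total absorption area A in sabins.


Given surfaces:
  Surface 1: 27.3 * 0.72 = 19.656
  Surface 2: 67.9 * 0.76 = 51.604
  Surface 3: 56.5 * 0.34 = 19.21
Formula: A = sum(Si * alpha_i)
A = 19.656 + 51.604 + 19.21
A = 90.47

90.47 sabins


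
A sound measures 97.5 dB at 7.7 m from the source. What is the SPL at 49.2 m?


Given values:
  SPL1 = 97.5 dB, r1 = 7.7 m, r2 = 49.2 m
Formula: SPL2 = SPL1 - 20 * log10(r2 / r1)
Compute ratio: r2 / r1 = 49.2 / 7.7 = 6.3896
Compute log10: log10(6.3896) = 0.805474
Compute drop: 20 * 0.805474 = 16.1095
SPL2 = 97.5 - 16.1095 = 81.39

81.39 dB


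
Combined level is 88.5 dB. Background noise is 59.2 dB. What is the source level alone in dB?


Given values:
  L_total = 88.5 dB, L_bg = 59.2 dB
Formula: L_source = 10 * log10(10^(L_total/10) - 10^(L_bg/10))
Convert to linear:
  10^(88.5/10) = 707945784.3841
  10^(59.2/10) = 831763.7711
Difference: 707945784.3841 - 831763.7711 = 707114020.613
L_source = 10 * log10(707114020.613) = 88.49

88.49 dB


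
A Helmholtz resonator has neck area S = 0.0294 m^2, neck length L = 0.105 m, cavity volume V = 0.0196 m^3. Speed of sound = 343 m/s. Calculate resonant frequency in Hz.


Given values:
  S = 0.0294 m^2, L = 0.105 m, V = 0.0196 m^3, c = 343 m/s
Formula: f = (c / (2*pi)) * sqrt(S / (V * L))
Compute V * L = 0.0196 * 0.105 = 0.002058
Compute S / (V * L) = 0.0294 / 0.002058 = 14.2857
Compute sqrt(14.2857) = 3.779643
Compute c / (2*pi) = 343 / 6.283185 = 54.590148
f = 54.590148 * 3.779643 = 206.33

206.33 Hz


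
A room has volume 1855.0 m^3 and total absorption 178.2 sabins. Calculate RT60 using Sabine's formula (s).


Given values:
  V = 1855.0 m^3
  A = 178.2 sabins
Formula: RT60 = 0.161 * V / A
Numerator: 0.161 * 1855.0 = 298.655
RT60 = 298.655 / 178.2 = 1.676

1.676 s


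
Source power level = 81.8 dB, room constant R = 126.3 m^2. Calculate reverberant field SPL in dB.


Given values:
  Lw = 81.8 dB, R = 126.3 m^2
Formula: SPL = Lw + 10 * log10(4 / R)
Compute 4 / R = 4 / 126.3 = 0.031671
Compute 10 * log10(0.031671) = -14.9934
SPL = 81.8 + (-14.9934) = 66.81

66.81 dB


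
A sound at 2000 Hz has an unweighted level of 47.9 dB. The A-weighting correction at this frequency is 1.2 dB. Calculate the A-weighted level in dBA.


Given values:
  SPL = 47.9 dB
  A-weighting at 2000 Hz = 1.2 dB
Formula: L_A = SPL + A_weight
L_A = 47.9 + (1.2)
L_A = 49.1

49.1 dBA


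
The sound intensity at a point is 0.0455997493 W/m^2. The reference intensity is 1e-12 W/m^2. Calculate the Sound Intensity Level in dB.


Given values:
  I = 0.0455997493 W/m^2
  I_ref = 1e-12 W/m^2
Formula: SIL = 10 * log10(I / I_ref)
Compute ratio: I / I_ref = 45599749300
Compute log10: log10(45599749300) = 10.658962
Multiply: SIL = 10 * 10.658962 = 106.59

106.59 dB


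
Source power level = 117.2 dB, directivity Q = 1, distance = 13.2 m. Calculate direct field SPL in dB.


Given values:
  Lw = 117.2 dB, Q = 1, r = 13.2 m
Formula: SPL = Lw + 10 * log10(Q / (4 * pi * r^2))
Compute 4 * pi * r^2 = 4 * pi * 13.2^2 = 2189.5644
Compute Q / denom = 1 / 2189.5644 = 0.00045671
Compute 10 * log10(0.00045671) = -33.4036
SPL = 117.2 + (-33.4036) = 83.8

83.8 dB


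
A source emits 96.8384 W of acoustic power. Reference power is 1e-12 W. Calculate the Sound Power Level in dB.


Given values:
  W = 96.8384 W
  W_ref = 1e-12 W
Formula: SWL = 10 * log10(W / W_ref)
Compute ratio: W / W_ref = 96838400000000
Compute log10: log10(96838400000000) = 13.986048
Multiply: SWL = 10 * 13.986048 = 139.86

139.86 dB


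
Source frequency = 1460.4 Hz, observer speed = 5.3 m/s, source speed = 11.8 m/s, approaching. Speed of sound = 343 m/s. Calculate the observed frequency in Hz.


Given values:
  f_s = 1460.4 Hz, v_o = 5.3 m/s, v_s = 11.8 m/s
  Direction: approaching
Formula: f_o = f_s * (c + v_o) / (c - v_s)
Numerator: c + v_o = 343 + 5.3 = 348.3
Denominator: c - v_s = 343 - 11.8 = 331.2
f_o = 1460.4 * 348.3 / 331.2 = 1535.8

1535.8 Hz


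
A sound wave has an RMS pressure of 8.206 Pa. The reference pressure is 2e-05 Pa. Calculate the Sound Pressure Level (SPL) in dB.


Given values:
  p = 8.206 Pa
  p_ref = 2e-05 Pa
Formula: SPL = 20 * log10(p / p_ref)
Compute ratio: p / p_ref = 8.206 / 2e-05 = 410300
Compute log10: log10(410300) = 5.613102
Multiply: SPL = 20 * 5.613102 = 112.26

112.26 dB


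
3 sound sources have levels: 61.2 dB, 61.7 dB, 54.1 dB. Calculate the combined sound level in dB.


Formula: L_total = 10 * log10( sum(10^(Li/10)) )
  Source 1: 10^(61.2/10) = 1318256.7386
  Source 2: 10^(61.7/10) = 1479108.3882
  Source 3: 10^(54.1/10) = 257039.5783
Sum of linear values = 3054404.7051
L_total = 10 * log10(3054404.7051) = 64.85

64.85 dB


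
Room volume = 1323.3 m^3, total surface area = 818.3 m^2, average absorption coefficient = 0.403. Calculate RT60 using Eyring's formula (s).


Given values:
  V = 1323.3 m^3, S = 818.3 m^2, alpha = 0.403
Formula: RT60 = 0.161 * V / (-S * ln(1 - alpha))
Compute ln(1 - 0.403) = ln(0.597) = -0.515838
Denominator: -818.3 * -0.515838 = 422.1102
Numerator: 0.161 * 1323.3 = 213.0513
RT60 = 213.0513 / 422.1102 = 0.505

0.505 s


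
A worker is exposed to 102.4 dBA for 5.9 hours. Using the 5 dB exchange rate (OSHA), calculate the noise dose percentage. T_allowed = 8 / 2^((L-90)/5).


Given values:
  L = 102.4 dBA, T = 5.9 hours
Formula: T_allowed = 8 / 2^((L - 90) / 5)
Compute exponent: (102.4 - 90) / 5 = 2.48
Compute 2^(2.48) = 5.578975
T_allowed = 8 / 5.578975 = 1.433955 hours
Dose = (T / T_allowed) * 100
Dose = (5.9 / 1.433955) * 100 = 411.45

411.45 %


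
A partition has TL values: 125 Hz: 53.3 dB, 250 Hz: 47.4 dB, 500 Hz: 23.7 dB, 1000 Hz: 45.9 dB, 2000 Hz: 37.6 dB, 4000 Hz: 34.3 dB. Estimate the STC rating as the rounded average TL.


Given TL values at each frequency:
  125 Hz: 53.3 dB
  250 Hz: 47.4 dB
  500 Hz: 23.7 dB
  1000 Hz: 45.9 dB
  2000 Hz: 37.6 dB
  4000 Hz: 34.3 dB
Formula: STC ~ round(average of TL values)
Sum = 53.3 + 47.4 + 23.7 + 45.9 + 37.6 + 34.3 = 242.2
Average = 242.2 / 6 = 40.37
Rounded: 40

40


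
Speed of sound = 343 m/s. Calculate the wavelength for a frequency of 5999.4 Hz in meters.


Given values:
  c = 343 m/s, f = 5999.4 Hz
Formula: lambda = c / f
lambda = 343 / 5999.4
lambda = 0.0572

0.0572 m


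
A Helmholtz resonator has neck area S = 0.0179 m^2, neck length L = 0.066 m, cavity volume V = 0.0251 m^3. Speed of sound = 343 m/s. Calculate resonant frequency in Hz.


Given values:
  S = 0.0179 m^2, L = 0.066 m, V = 0.0251 m^3, c = 343 m/s
Formula: f = (c / (2*pi)) * sqrt(S / (V * L))
Compute V * L = 0.0251 * 0.066 = 0.0016566
Compute S / (V * L) = 0.0179 / 0.0016566 = 10.8053
Compute sqrt(10.8053) = 3.287142
Compute c / (2*pi) = 343 / 6.283185 = 54.590148
f = 54.590148 * 3.287142 = 179.45

179.45 Hz


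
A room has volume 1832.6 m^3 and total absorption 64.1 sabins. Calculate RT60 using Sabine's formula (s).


Given values:
  V = 1832.6 m^3
  A = 64.1 sabins
Formula: RT60 = 0.161 * V / A
Numerator: 0.161 * 1832.6 = 295.0486
RT60 = 295.0486 / 64.1 = 4.603

4.603 s


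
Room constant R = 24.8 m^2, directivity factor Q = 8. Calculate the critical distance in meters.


Given values:
  R = 24.8 m^2, Q = 8
Formula: d_c = 0.141 * sqrt(Q * R)
Compute Q * R = 8 * 24.8 = 198.4
Compute sqrt(198.4) = 14.0855
d_c = 0.141 * 14.0855 = 1.986

1.986 m


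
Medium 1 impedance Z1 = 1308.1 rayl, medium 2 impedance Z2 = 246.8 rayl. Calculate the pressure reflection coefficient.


Given values:
  Z1 = 1308.1 rayl, Z2 = 246.8 rayl
Formula: R = (Z2 - Z1) / (Z2 + Z1)
Numerator: Z2 - Z1 = 246.8 - 1308.1 = -1061.3
Denominator: Z2 + Z1 = 246.8 + 1308.1 = 1554.9
R = -1061.3 / 1554.9 = -0.6826

-0.6826


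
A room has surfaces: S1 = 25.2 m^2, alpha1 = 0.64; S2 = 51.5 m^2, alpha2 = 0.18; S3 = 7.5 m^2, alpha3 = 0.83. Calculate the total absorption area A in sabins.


Given surfaces:
  Surface 1: 25.2 * 0.64 = 16.128
  Surface 2: 51.5 * 0.18 = 9.27
  Surface 3: 7.5 * 0.83 = 6.225
Formula: A = sum(Si * alpha_i)
A = 16.128 + 9.27 + 6.225
A = 31.62

31.62 sabins


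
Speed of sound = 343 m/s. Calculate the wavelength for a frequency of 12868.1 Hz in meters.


Given values:
  c = 343 m/s, f = 12868.1 Hz
Formula: lambda = c / f
lambda = 343 / 12868.1
lambda = 0.0267

0.0267 m


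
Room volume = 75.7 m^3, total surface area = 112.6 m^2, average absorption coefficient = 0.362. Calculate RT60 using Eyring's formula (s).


Given values:
  V = 75.7 m^3, S = 112.6 m^2, alpha = 0.362
Formula: RT60 = 0.161 * V / (-S * ln(1 - alpha))
Compute ln(1 - 0.362) = ln(0.638) = -0.449417
Denominator: -112.6 * -0.449417 = 50.6044
Numerator: 0.161 * 75.7 = 12.1877
RT60 = 12.1877 / 50.6044 = 0.241

0.241 s


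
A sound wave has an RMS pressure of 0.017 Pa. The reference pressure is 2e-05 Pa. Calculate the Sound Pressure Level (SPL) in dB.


Given values:
  p = 0.017 Pa
  p_ref = 2e-05 Pa
Formula: SPL = 20 * log10(p / p_ref)
Compute ratio: p / p_ref = 0.017 / 2e-05 = 850
Compute log10: log10(850) = 2.929419
Multiply: SPL = 20 * 2.929419 = 58.59

58.59 dB


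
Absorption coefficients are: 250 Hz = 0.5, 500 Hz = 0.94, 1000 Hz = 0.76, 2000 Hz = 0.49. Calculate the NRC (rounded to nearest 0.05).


Given values:
  a_250 = 0.5, a_500 = 0.94
  a_1000 = 0.76, a_2000 = 0.49
Formula: NRC = (a250 + a500 + a1000 + a2000) / 4
Sum = 0.5 + 0.94 + 0.76 + 0.49 = 2.69
NRC = 2.69 / 4 = 0.6725
Rounded to nearest 0.05: 0.65

0.65


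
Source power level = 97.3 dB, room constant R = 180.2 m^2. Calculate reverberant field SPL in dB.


Given values:
  Lw = 97.3 dB, R = 180.2 m^2
Formula: SPL = Lw + 10 * log10(4 / R)
Compute 4 / R = 4 / 180.2 = 0.022198
Compute 10 * log10(0.022198) = -16.5369
SPL = 97.3 + (-16.5369) = 80.76

80.76 dB


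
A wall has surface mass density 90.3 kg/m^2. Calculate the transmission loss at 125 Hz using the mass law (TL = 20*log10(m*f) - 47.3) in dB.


Given values:
  m = 90.3 kg/m^2, f = 125 Hz
Formula: TL = 20 * log10(m * f) - 47.3
Compute m * f = 90.3 * 125 = 11287.5
Compute log10(11287.5) = 4.052598
Compute 20 * 4.052598 = 81.052
TL = 81.052 - 47.3 = 33.75

33.75 dB


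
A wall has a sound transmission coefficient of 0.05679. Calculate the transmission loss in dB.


Given values:
  tau = 0.05679
Formula: TL = 10 * log10(1 / tau)
Compute 1 / tau = 1 / 0.05679 = 17.6087
Compute log10(17.6087) = 1.245727
TL = 10 * 1.245727 = 12.46

12.46 dB


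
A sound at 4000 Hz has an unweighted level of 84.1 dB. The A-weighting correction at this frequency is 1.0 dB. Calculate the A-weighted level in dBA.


Given values:
  SPL = 84.1 dB
  A-weighting at 4000 Hz = 1.0 dB
Formula: L_A = SPL + A_weight
L_A = 84.1 + (1.0)
L_A = 85.1

85.1 dBA


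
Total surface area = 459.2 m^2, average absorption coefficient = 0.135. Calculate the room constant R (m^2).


Given values:
  S = 459.2 m^2, alpha = 0.135
Formula: R = S * alpha / (1 - alpha)
Numerator: 459.2 * 0.135 = 61.992
Denominator: 1 - 0.135 = 0.865
R = 61.992 / 0.865 = 71.67

71.67 m^2


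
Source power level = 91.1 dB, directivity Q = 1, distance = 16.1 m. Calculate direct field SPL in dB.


Given values:
  Lw = 91.1 dB, Q = 1, r = 16.1 m
Formula: SPL = Lw + 10 * log10(Q / (4 * pi * r^2))
Compute 4 * pi * r^2 = 4 * pi * 16.1^2 = 3257.3289
Compute Q / denom = 1 / 3257.3289 = 0.000307
Compute 10 * log10(0.000307) = -35.1286
SPL = 91.1 + (-35.1286) = 55.97

55.97 dB


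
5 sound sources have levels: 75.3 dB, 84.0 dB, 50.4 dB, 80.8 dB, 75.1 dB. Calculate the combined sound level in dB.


Formula: L_total = 10 * log10( sum(10^(Li/10)) )
  Source 1: 10^(75.3/10) = 33884415.6139
  Source 2: 10^(84.0/10) = 251188643.151
  Source 3: 10^(50.4/10) = 109647.8196
  Source 4: 10^(80.8/10) = 120226443.4617
  Source 5: 10^(75.1/10) = 32359365.693
Sum of linear values = 437768515.7392
L_total = 10 * log10(437768515.7392) = 86.41

86.41 dB


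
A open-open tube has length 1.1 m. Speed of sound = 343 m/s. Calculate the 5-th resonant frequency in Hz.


Given values:
  Tube type: open-open, L = 1.1 m, c = 343 m/s, n = 5
Formula: f_n = n * c / (2 * L)
Compute 2 * L = 2 * 1.1 = 2.2
f = 5 * 343 / 2.2
f = 779.55

779.55 Hz


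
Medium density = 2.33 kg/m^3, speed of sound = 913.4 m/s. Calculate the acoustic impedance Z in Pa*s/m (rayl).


Given values:
  rho = 2.33 kg/m^3
  c = 913.4 m/s
Formula: Z = rho * c
Z = 2.33 * 913.4
Z = 2128.22

2128.22 rayl


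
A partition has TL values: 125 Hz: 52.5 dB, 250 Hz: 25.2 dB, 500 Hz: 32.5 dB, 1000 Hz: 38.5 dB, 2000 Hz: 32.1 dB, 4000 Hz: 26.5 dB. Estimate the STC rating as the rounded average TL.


Given TL values at each frequency:
  125 Hz: 52.5 dB
  250 Hz: 25.2 dB
  500 Hz: 32.5 dB
  1000 Hz: 38.5 dB
  2000 Hz: 32.1 dB
  4000 Hz: 26.5 dB
Formula: STC ~ round(average of TL values)
Sum = 52.5 + 25.2 + 32.5 + 38.5 + 32.1 + 26.5 = 207.3
Average = 207.3 / 6 = 34.55
Rounded: 35

35


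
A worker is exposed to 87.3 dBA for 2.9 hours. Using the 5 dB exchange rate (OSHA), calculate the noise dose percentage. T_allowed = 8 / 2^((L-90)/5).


Given values:
  L = 87.3 dBA, T = 2.9 hours
Formula: T_allowed = 8 / 2^((L - 90) / 5)
Compute exponent: (87.3 - 90) / 5 = -0.54
Compute 2^(-0.54) = 0.687771
T_allowed = 8 / 0.687771 = 11.631779 hours
Dose = (T / T_allowed) * 100
Dose = (2.9 / 11.631779) * 100 = 24.93

24.93 %


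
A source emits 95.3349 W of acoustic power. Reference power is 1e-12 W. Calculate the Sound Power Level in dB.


Given values:
  W = 95.3349 W
  W_ref = 1e-12 W
Formula: SWL = 10 * log10(W / W_ref)
Compute ratio: W / W_ref = 95334900000000
Compute log10: log10(95334900000000) = 13.979252
Multiply: SWL = 10 * 13.979252 = 139.79

139.79 dB


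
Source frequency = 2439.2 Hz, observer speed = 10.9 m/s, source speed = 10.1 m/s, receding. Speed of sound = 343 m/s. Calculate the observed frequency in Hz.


Given values:
  f_s = 2439.2 Hz, v_o = 10.9 m/s, v_s = 10.1 m/s
  Direction: receding
Formula: f_o = f_s * (c - v_o) / (c + v_s)
Numerator: c - v_o = 343 - 10.9 = 332.1
Denominator: c + v_s = 343 + 10.1 = 353.1
f_o = 2439.2 * 332.1 / 353.1 = 2294.13

2294.13 Hz


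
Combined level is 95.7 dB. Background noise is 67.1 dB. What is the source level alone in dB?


Given values:
  L_total = 95.7 dB, L_bg = 67.1 dB
Formula: L_source = 10 * log10(10^(L_total/10) - 10^(L_bg/10))
Convert to linear:
  10^(95.7/10) = 3715352290.9717
  10^(67.1/10) = 5128613.8399
Difference: 3715352290.9717 - 5128613.8399 = 3710223677.1318
L_source = 10 * log10(3710223677.1318) = 95.69

95.69 dB


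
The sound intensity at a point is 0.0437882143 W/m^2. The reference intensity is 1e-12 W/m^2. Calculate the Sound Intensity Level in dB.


Given values:
  I = 0.0437882143 W/m^2
  I_ref = 1e-12 W/m^2
Formula: SIL = 10 * log10(I / I_ref)
Compute ratio: I / I_ref = 43788214300
Compute log10: log10(43788214300) = 10.641357
Multiply: SIL = 10 * 10.641357 = 106.41

106.41 dB


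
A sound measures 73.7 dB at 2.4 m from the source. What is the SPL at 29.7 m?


Given values:
  SPL1 = 73.7 dB, r1 = 2.4 m, r2 = 29.7 m
Formula: SPL2 = SPL1 - 20 * log10(r2 / r1)
Compute ratio: r2 / r1 = 29.7 / 2.4 = 12.375
Compute log10: log10(12.375) = 1.092545
Compute drop: 20 * 1.092545 = 21.8509
SPL2 = 73.7 - 21.8509 = 51.85

51.85 dB


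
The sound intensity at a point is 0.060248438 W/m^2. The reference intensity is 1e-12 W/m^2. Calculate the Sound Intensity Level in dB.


Given values:
  I = 0.060248438 W/m^2
  I_ref = 1e-12 W/m^2
Formula: SIL = 10 * log10(I / I_ref)
Compute ratio: I / I_ref = 60248438000
Compute log10: log10(60248438000) = 10.779946
Multiply: SIL = 10 * 10.779946 = 107.8

107.8 dB


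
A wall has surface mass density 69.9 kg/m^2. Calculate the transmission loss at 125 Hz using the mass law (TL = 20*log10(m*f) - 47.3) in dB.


Given values:
  m = 69.9 kg/m^2, f = 125 Hz
Formula: TL = 20 * log10(m * f) - 47.3
Compute m * f = 69.9 * 125 = 8737.5
Compute log10(8737.5) = 3.941387
Compute 20 * 3.941387 = 78.8277
TL = 78.8277 - 47.3 = 31.53

31.53 dB


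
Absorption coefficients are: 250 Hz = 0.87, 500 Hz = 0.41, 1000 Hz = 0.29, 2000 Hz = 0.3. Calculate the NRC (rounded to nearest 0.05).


Given values:
  a_250 = 0.87, a_500 = 0.41
  a_1000 = 0.29, a_2000 = 0.3
Formula: NRC = (a250 + a500 + a1000 + a2000) / 4
Sum = 0.87 + 0.41 + 0.29 + 0.3 = 1.87
NRC = 1.87 / 4 = 0.4675
Rounded to nearest 0.05: 0.45

0.45


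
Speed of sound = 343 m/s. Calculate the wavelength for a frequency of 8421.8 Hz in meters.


Given values:
  c = 343 m/s, f = 8421.8 Hz
Formula: lambda = c / f
lambda = 343 / 8421.8
lambda = 0.0407

0.0407 m


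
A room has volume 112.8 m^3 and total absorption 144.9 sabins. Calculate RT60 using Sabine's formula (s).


Given values:
  V = 112.8 m^3
  A = 144.9 sabins
Formula: RT60 = 0.161 * V / A
Numerator: 0.161 * 112.8 = 18.1608
RT60 = 18.1608 / 144.9 = 0.125

0.125 s


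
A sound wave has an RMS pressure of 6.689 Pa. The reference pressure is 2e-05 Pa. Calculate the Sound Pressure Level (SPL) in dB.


Given values:
  p = 6.689 Pa
  p_ref = 2e-05 Pa
Formula: SPL = 20 * log10(p / p_ref)
Compute ratio: p / p_ref = 6.689 / 2e-05 = 334450
Compute log10: log10(334450) = 5.524331
Multiply: SPL = 20 * 5.524331 = 110.49

110.49 dB


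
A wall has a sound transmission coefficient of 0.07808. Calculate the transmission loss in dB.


Given values:
  tau = 0.07808
Formula: TL = 10 * log10(1 / tau)
Compute 1 / tau = 1 / 0.07808 = 12.8074
Compute log10(12.8074) = 1.107461
TL = 10 * 1.107461 = 11.07

11.07 dB


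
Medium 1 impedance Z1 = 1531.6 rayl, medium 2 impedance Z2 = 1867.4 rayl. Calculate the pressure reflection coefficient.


Given values:
  Z1 = 1531.6 rayl, Z2 = 1867.4 rayl
Formula: R = (Z2 - Z1) / (Z2 + Z1)
Numerator: Z2 - Z1 = 1867.4 - 1531.6 = 335.8
Denominator: Z2 + Z1 = 1867.4 + 1531.6 = 3399.0
R = 335.8 / 3399.0 = 0.0988

0.0988


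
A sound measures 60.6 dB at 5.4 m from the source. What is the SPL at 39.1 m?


Given values:
  SPL1 = 60.6 dB, r1 = 5.4 m, r2 = 39.1 m
Formula: SPL2 = SPL1 - 20 * log10(r2 / r1)
Compute ratio: r2 / r1 = 39.1 / 5.4 = 7.2407
Compute log10: log10(7.2407) = 0.859781
Compute drop: 20 * 0.859781 = 17.1956
SPL2 = 60.6 - 17.1956 = 43.4

43.4 dB


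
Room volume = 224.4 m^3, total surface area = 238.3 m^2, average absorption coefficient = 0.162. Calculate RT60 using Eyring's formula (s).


Given values:
  V = 224.4 m^3, S = 238.3 m^2, alpha = 0.162
Formula: RT60 = 0.161 * V / (-S * ln(1 - alpha))
Compute ln(1 - 0.162) = ln(0.838) = -0.176737
Denominator: -238.3 * -0.176737 = 42.1164
Numerator: 0.161 * 224.4 = 36.1284
RT60 = 36.1284 / 42.1164 = 0.858

0.858 s


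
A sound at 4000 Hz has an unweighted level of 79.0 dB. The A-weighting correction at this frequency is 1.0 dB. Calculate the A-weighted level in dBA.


Given values:
  SPL = 79.0 dB
  A-weighting at 4000 Hz = 1.0 dB
Formula: L_A = SPL + A_weight
L_A = 79.0 + (1.0)
L_A = 80.0

80.0 dBA


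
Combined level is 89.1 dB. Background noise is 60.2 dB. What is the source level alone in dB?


Given values:
  L_total = 89.1 dB, L_bg = 60.2 dB
Formula: L_source = 10 * log10(10^(L_total/10) - 10^(L_bg/10))
Convert to linear:
  10^(89.1/10) = 812830516.1641
  10^(60.2/10) = 1047128.5481
Difference: 812830516.1641 - 1047128.5481 = 811783387.616
L_source = 10 * log10(811783387.616) = 89.09

89.09 dB


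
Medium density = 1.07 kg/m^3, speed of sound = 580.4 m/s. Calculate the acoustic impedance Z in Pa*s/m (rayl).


Given values:
  rho = 1.07 kg/m^3
  c = 580.4 m/s
Formula: Z = rho * c
Z = 1.07 * 580.4
Z = 621.03

621.03 rayl


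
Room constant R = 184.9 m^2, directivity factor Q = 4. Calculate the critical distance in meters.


Given values:
  R = 184.9 m^2, Q = 4
Formula: d_c = 0.141 * sqrt(Q * R)
Compute Q * R = 4 * 184.9 = 739.6
Compute sqrt(739.6) = 27.1956
d_c = 0.141 * 27.1956 = 3.835

3.835 m


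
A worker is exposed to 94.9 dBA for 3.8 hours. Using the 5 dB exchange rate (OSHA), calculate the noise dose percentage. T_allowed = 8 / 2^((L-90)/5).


Given values:
  L = 94.9 dBA, T = 3.8 hours
Formula: T_allowed = 8 / 2^((L - 90) / 5)
Compute exponent: (94.9 - 90) / 5 = 0.98
Compute 2^(0.98) = 1.972465
T_allowed = 8 / 1.972465 = 4.055839 hours
Dose = (T / T_allowed) * 100
Dose = (3.8 / 4.055839) * 100 = 93.69

93.69 %


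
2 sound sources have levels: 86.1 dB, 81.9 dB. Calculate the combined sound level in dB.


Formula: L_total = 10 * log10( sum(10^(Li/10)) )
  Source 1: 10^(86.1/10) = 407380277.8041
  Source 2: 10^(81.9/10) = 154881661.8912
Sum of linear values = 562261939.6953
L_total = 10 * log10(562261939.6953) = 87.5

87.5 dB


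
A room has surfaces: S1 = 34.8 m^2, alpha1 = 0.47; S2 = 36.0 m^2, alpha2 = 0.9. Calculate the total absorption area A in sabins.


Given surfaces:
  Surface 1: 34.8 * 0.47 = 16.356
  Surface 2: 36.0 * 0.9 = 32.4
Formula: A = sum(Si * alpha_i)
A = 16.356 + 32.4
A = 48.76

48.76 sabins


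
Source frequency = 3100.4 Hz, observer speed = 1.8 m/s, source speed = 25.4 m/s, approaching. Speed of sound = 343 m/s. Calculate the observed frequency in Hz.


Given values:
  f_s = 3100.4 Hz, v_o = 1.8 m/s, v_s = 25.4 m/s
  Direction: approaching
Formula: f_o = f_s * (c + v_o) / (c - v_s)
Numerator: c + v_o = 343 + 1.8 = 344.8
Denominator: c - v_s = 343 - 25.4 = 317.6
f_o = 3100.4 * 344.8 / 317.6 = 3365.93

3365.93 Hz


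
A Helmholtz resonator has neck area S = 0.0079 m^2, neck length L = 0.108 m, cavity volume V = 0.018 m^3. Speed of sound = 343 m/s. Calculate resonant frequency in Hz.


Given values:
  S = 0.0079 m^2, L = 0.108 m, V = 0.018 m^3, c = 343 m/s
Formula: f = (c / (2*pi)) * sqrt(S / (V * L))
Compute V * L = 0.018 * 0.108 = 0.001944
Compute S / (V * L) = 0.0079 / 0.001944 = 4.0638
Compute sqrt(4.0638) = 2.015887
Compute c / (2*pi) = 343 / 6.283185 = 54.590148
f = 54.590148 * 2.015887 = 110.05

110.05 Hz


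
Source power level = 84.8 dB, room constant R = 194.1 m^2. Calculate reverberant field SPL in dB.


Given values:
  Lw = 84.8 dB, R = 194.1 m^2
Formula: SPL = Lw + 10 * log10(4 / R)
Compute 4 / R = 4 / 194.1 = 0.020608
Compute 10 * log10(0.020608) = -16.8596
SPL = 84.8 + (-16.8596) = 67.94

67.94 dB


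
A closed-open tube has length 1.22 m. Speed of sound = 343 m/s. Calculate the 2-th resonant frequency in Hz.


Given values:
  Tube type: closed-open, L = 1.22 m, c = 343 m/s, n = 2
Formula: f_n = (2n - 1) * c / (4 * L)
Compute 2n - 1 = 2*2 - 1 = 3
Compute 4 * L = 4 * 1.22 = 4.88
f = 3 * 343 / 4.88
f = 210.86

210.86 Hz


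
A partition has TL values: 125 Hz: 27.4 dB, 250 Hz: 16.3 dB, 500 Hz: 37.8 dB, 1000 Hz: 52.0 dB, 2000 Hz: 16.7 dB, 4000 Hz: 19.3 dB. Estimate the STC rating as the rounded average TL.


Given TL values at each frequency:
  125 Hz: 27.4 dB
  250 Hz: 16.3 dB
  500 Hz: 37.8 dB
  1000 Hz: 52.0 dB
  2000 Hz: 16.7 dB
  4000 Hz: 19.3 dB
Formula: STC ~ round(average of TL values)
Sum = 27.4 + 16.3 + 37.8 + 52.0 + 16.7 + 19.3 = 169.5
Average = 169.5 / 6 = 28.25
Rounded: 28

28


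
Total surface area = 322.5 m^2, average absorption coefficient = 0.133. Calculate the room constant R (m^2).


Given values:
  S = 322.5 m^2, alpha = 0.133
Formula: R = S * alpha / (1 - alpha)
Numerator: 322.5 * 0.133 = 42.8925
Denominator: 1 - 0.133 = 0.867
R = 42.8925 / 0.867 = 49.47

49.47 m^2


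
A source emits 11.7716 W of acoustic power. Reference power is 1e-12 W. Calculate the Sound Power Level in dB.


Given values:
  W = 11.7716 W
  W_ref = 1e-12 W
Formula: SWL = 10 * log10(W / W_ref)
Compute ratio: W / W_ref = 11771600000000
Compute log10: log10(11771600000000) = 13.070835
Multiply: SWL = 10 * 13.070835 = 130.71

130.71 dB


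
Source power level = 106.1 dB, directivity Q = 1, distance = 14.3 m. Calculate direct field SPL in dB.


Given values:
  Lw = 106.1 dB, Q = 1, r = 14.3 m
Formula: SPL = Lw + 10 * log10(Q / (4 * pi * r^2))
Compute 4 * pi * r^2 = 4 * pi * 14.3^2 = 2569.6971
Compute Q / denom = 1 / 2569.6971 = 0.00038915
Compute 10 * log10(0.00038915) = -34.0988
SPL = 106.1 + (-34.0988) = 72.0

72.0 dB


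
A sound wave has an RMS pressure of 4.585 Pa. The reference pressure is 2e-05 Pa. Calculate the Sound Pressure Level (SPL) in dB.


Given values:
  p = 4.585 Pa
  p_ref = 2e-05 Pa
Formula: SPL = 20 * log10(p / p_ref)
Compute ratio: p / p_ref = 4.585 / 2e-05 = 229250
Compute log10: log10(229250) = 5.360309
Multiply: SPL = 20 * 5.360309 = 107.21

107.21 dB


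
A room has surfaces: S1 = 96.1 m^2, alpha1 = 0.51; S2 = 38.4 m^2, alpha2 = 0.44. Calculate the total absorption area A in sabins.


Given surfaces:
  Surface 1: 96.1 * 0.51 = 49.011
  Surface 2: 38.4 * 0.44 = 16.896
Formula: A = sum(Si * alpha_i)
A = 49.011 + 16.896
A = 65.91

65.91 sabins


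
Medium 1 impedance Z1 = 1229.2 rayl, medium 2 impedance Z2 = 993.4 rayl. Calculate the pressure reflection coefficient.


Given values:
  Z1 = 1229.2 rayl, Z2 = 993.4 rayl
Formula: R = (Z2 - Z1) / (Z2 + Z1)
Numerator: Z2 - Z1 = 993.4 - 1229.2 = -235.8
Denominator: Z2 + Z1 = 993.4 + 1229.2 = 2222.6
R = -235.8 / 2222.6 = -0.1061

-0.1061


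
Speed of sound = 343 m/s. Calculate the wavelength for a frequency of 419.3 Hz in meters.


Given values:
  c = 343 m/s, f = 419.3 Hz
Formula: lambda = c / f
lambda = 343 / 419.3
lambda = 0.818

0.818 m


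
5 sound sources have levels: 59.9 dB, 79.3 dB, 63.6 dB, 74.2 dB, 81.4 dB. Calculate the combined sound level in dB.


Formula: L_total = 10 * log10( sum(10^(Li/10)) )
  Source 1: 10^(59.9/10) = 977237.221
  Source 2: 10^(79.3/10) = 85113803.8202
  Source 3: 10^(63.6/10) = 2290867.6528
  Source 4: 10^(74.2/10) = 26302679.919
  Source 5: 10^(81.4/10) = 138038426.4603
Sum of linear values = 252723015.0733
L_total = 10 * log10(252723015.0733) = 84.03

84.03 dB


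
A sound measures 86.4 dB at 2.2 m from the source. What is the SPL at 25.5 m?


Given values:
  SPL1 = 86.4 dB, r1 = 2.2 m, r2 = 25.5 m
Formula: SPL2 = SPL1 - 20 * log10(r2 / r1)
Compute ratio: r2 / r1 = 25.5 / 2.2 = 11.5909
Compute log10: log10(11.5909) = 1.064117
Compute drop: 20 * 1.064117 = 21.2823
SPL2 = 86.4 - 21.2823 = 65.12

65.12 dB


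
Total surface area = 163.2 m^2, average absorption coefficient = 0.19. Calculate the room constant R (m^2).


Given values:
  S = 163.2 m^2, alpha = 0.19
Formula: R = S * alpha / (1 - alpha)
Numerator: 163.2 * 0.19 = 31.008
Denominator: 1 - 0.19 = 0.81
R = 31.008 / 0.81 = 38.28

38.28 m^2


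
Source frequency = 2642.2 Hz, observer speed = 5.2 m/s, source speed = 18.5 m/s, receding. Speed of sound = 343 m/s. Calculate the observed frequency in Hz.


Given values:
  f_s = 2642.2 Hz, v_o = 5.2 m/s, v_s = 18.5 m/s
  Direction: receding
Formula: f_o = f_s * (c - v_o) / (c + v_s)
Numerator: c - v_o = 343 - 5.2 = 337.8
Denominator: c + v_s = 343 + 18.5 = 361.5
f_o = 2642.2 * 337.8 / 361.5 = 2468.98

2468.98 Hz


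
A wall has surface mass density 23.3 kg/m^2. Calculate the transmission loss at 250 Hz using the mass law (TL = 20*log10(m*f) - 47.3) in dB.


Given values:
  m = 23.3 kg/m^2, f = 250 Hz
Formula: TL = 20 * log10(m * f) - 47.3
Compute m * f = 23.3 * 250 = 5825.0
Compute log10(5825.0) = 3.765296
Compute 20 * 3.765296 = 75.3059
TL = 75.3059 - 47.3 = 28.01

28.01 dB


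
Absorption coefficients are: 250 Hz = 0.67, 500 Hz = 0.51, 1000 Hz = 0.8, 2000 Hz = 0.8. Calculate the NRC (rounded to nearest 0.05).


Given values:
  a_250 = 0.67, a_500 = 0.51
  a_1000 = 0.8, a_2000 = 0.8
Formula: NRC = (a250 + a500 + a1000 + a2000) / 4
Sum = 0.67 + 0.51 + 0.8 + 0.8 = 2.78
NRC = 2.78 / 4 = 0.695
Rounded to nearest 0.05: 0.7

0.7


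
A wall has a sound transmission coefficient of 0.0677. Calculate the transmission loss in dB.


Given values:
  tau = 0.0677
Formula: TL = 10 * log10(1 / tau)
Compute 1 / tau = 1 / 0.0677 = 14.771
Compute log10(14.771) = 1.16941
TL = 10 * 1.16941 = 11.69

11.69 dB


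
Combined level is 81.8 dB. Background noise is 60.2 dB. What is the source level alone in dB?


Given values:
  L_total = 81.8 dB, L_bg = 60.2 dB
Formula: L_source = 10 * log10(10^(L_total/10) - 10^(L_bg/10))
Convert to linear:
  10^(81.8/10) = 151356124.8436
  10^(60.2/10) = 1047128.5481
Difference: 151356124.8436 - 1047128.5481 = 150308996.2955
L_source = 10 * log10(150308996.2955) = 81.77

81.77 dB


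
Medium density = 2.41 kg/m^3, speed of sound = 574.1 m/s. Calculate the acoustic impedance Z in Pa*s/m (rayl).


Given values:
  rho = 2.41 kg/m^3
  c = 574.1 m/s
Formula: Z = rho * c
Z = 2.41 * 574.1
Z = 1383.58

1383.58 rayl


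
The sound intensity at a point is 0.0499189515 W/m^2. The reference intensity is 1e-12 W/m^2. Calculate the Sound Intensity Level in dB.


Given values:
  I = 0.0499189515 W/m^2
  I_ref = 1e-12 W/m^2
Formula: SIL = 10 * log10(I / I_ref)
Compute ratio: I / I_ref = 49918951500
Compute log10: log10(49918951500) = 10.698265
Multiply: SIL = 10 * 10.698265 = 106.98

106.98 dB


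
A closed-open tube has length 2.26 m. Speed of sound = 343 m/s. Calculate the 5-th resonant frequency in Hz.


Given values:
  Tube type: closed-open, L = 2.26 m, c = 343 m/s, n = 5
Formula: f_n = (2n - 1) * c / (4 * L)
Compute 2n - 1 = 2*5 - 1 = 9
Compute 4 * L = 4 * 2.26 = 9.04
f = 9 * 343 / 9.04
f = 341.48

341.48 Hz


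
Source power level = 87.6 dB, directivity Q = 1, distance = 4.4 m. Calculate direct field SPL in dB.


Given values:
  Lw = 87.6 dB, Q = 1, r = 4.4 m
Formula: SPL = Lw + 10 * log10(Q / (4 * pi * r^2))
Compute 4 * pi * r^2 = 4 * pi * 4.4^2 = 243.2849
Compute Q / denom = 1 / 243.2849 = 0.00411041
Compute 10 * log10(0.00411041) = -23.8611
SPL = 87.6 + (-23.8611) = 63.74

63.74 dB


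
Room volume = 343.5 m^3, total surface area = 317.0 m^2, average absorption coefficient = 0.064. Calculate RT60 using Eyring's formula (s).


Given values:
  V = 343.5 m^3, S = 317.0 m^2, alpha = 0.064
Formula: RT60 = 0.161 * V / (-S * ln(1 - alpha))
Compute ln(1 - 0.064) = ln(0.936) = -0.06614
Denominator: -317.0 * -0.06614 = 20.9664
Numerator: 0.161 * 343.5 = 55.3035
RT60 = 55.3035 / 20.9664 = 2.638

2.638 s


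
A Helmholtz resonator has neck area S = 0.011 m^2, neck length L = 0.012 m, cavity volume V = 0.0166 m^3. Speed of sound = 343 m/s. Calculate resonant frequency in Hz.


Given values:
  S = 0.011 m^2, L = 0.012 m, V = 0.0166 m^3, c = 343 m/s
Formula: f = (c / (2*pi)) * sqrt(S / (V * L))
Compute V * L = 0.0166 * 0.012 = 0.0001992
Compute S / (V * L) = 0.011 / 0.0001992 = 55.2209
Compute sqrt(55.2209) = 7.431077
Compute c / (2*pi) = 343 / 6.283185 = 54.590148
f = 54.590148 * 7.431077 = 405.66

405.66 Hz


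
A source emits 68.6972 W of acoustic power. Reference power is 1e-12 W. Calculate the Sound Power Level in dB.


Given values:
  W = 68.6972 W
  W_ref = 1e-12 W
Formula: SWL = 10 * log10(W / W_ref)
Compute ratio: W / W_ref = 68697200000000
Compute log10: log10(68697200000000) = 13.836939
Multiply: SWL = 10 * 13.836939 = 138.37

138.37 dB


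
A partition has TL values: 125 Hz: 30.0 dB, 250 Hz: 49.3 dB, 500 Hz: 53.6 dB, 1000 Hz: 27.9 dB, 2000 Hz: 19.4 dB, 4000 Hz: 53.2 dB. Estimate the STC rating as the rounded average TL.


Given TL values at each frequency:
  125 Hz: 30.0 dB
  250 Hz: 49.3 dB
  500 Hz: 53.6 dB
  1000 Hz: 27.9 dB
  2000 Hz: 19.4 dB
  4000 Hz: 53.2 dB
Formula: STC ~ round(average of TL values)
Sum = 30.0 + 49.3 + 53.6 + 27.9 + 19.4 + 53.2 = 233.4
Average = 233.4 / 6 = 38.9
Rounded: 39

39


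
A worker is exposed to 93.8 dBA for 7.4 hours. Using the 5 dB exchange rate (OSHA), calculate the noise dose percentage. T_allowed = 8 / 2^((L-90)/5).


Given values:
  L = 93.8 dBA, T = 7.4 hours
Formula: T_allowed = 8 / 2^((L - 90) / 5)
Compute exponent: (93.8 - 90) / 5 = 0.76
Compute 2^(0.76) = 1.693491
T_allowed = 8 / 1.693491 = 4.72397 hours
Dose = (T / T_allowed) * 100
Dose = (7.4 / 4.72397) * 100 = 156.65

156.65 %


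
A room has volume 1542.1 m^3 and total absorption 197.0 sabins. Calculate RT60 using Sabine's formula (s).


Given values:
  V = 1542.1 m^3
  A = 197.0 sabins
Formula: RT60 = 0.161 * V / A
Numerator: 0.161 * 1542.1 = 248.2781
RT60 = 248.2781 / 197.0 = 1.26

1.26 s


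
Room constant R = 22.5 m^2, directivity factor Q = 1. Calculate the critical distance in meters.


Given values:
  R = 22.5 m^2, Q = 1
Formula: d_c = 0.141 * sqrt(Q * R)
Compute Q * R = 1 * 22.5 = 22.5
Compute sqrt(22.5) = 4.7434
d_c = 0.141 * 4.7434 = 0.669

0.669 m


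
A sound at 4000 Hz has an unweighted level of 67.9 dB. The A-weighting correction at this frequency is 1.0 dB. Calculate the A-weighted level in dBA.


Given values:
  SPL = 67.9 dB
  A-weighting at 4000 Hz = 1.0 dB
Formula: L_A = SPL + A_weight
L_A = 67.9 + (1.0)
L_A = 68.9

68.9 dBA


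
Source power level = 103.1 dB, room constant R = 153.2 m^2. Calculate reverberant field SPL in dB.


Given values:
  Lw = 103.1 dB, R = 153.2 m^2
Formula: SPL = Lw + 10 * log10(4 / R)
Compute 4 / R = 4 / 153.2 = 0.02611
Compute 10 * log10(0.02611) = -15.8319
SPL = 103.1 + (-15.8319) = 87.27

87.27 dB


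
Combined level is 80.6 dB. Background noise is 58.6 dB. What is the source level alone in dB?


Given values:
  L_total = 80.6 dB, L_bg = 58.6 dB
Formula: L_source = 10 * log10(10^(L_total/10) - 10^(L_bg/10))
Convert to linear:
  10^(80.6/10) = 114815362.1497
  10^(58.6/10) = 724435.9601
Difference: 114815362.1497 - 724435.9601 = 114090926.1896
L_source = 10 * log10(114090926.1896) = 80.57

80.57 dB
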